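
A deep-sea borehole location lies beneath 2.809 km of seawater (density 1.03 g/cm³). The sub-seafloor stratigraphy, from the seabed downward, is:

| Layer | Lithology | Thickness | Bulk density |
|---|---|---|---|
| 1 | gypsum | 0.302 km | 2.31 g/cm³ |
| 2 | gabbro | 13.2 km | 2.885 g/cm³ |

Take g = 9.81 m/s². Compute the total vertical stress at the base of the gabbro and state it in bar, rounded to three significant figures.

4090 bar

seawater: 1030 kg/m³ × 9.81 m/s² × 2809 m = 2.838×10^7 Pa = 283.8 bar
gypsum: 2310 kg/m³ × 9.81 m/s² × 302 m = 6.844×10^6 Pa = 68.44 bar
gabbro: 2885 kg/m³ × 9.81 m/s² × 13200 m = 3.736×10^8 Pa = 3736 bar
Total = 283.8 + 68.44 + 3736 = 4088.1 bar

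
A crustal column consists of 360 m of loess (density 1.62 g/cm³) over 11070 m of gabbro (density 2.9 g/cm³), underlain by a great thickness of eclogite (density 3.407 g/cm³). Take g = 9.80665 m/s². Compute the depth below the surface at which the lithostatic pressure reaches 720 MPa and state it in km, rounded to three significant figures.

Pressure at base of upper layers: 1620×9.80665×360 + 2900×9.80665×11070 = 3.205×10^8 Pa = 320.5 MPa
Remaining pressure to be supplied by eclogite: 7.200×10^8 − 3.205×10^8 = 3.995×10^8 Pa
Additional depth in eclogite = 3.995×10^8 Pa / (3407 kg/m³ × 9.80665 m/s²) = 11956 m
Total depth = 11430 m + 11956 m = 23386 m
= 23.386 km

23.4 km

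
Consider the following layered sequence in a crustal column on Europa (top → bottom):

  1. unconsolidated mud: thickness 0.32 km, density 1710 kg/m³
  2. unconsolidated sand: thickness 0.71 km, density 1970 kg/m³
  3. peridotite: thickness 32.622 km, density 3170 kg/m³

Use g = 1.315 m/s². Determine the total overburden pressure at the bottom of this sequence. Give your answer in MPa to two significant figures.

unconsolidated mud: 1710 kg/m³ × 1.315 m/s² × 320 m = 7.196×10^5 Pa = 0.7196 MPa
unconsolidated sand: 1970 kg/m³ × 1.315 m/s² × 710 m = 1.839×10^6 Pa = 1.839 MPa
peridotite: 3170 kg/m³ × 1.315 m/s² × 32622 m = 1.360×10^8 Pa = 136.0 MPa
Total = 0.7196 + 1.839 + 136.0 = 138.55 MPa

140 MPa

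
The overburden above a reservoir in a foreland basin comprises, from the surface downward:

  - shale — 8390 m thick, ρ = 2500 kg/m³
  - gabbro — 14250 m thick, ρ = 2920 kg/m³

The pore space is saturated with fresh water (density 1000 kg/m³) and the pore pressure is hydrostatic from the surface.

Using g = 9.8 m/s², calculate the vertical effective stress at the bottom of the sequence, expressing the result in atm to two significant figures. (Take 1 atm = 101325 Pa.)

Overburden (lithostatic) stress σ_v:
shale: 2500 kg/m³ × 9.8 m/s² × 8390 m = 2.056×10^8 Pa = 205.6 MPa
gabbro: 2920 kg/m³ × 9.8 m/s² × 14250 m = 4.078×10^8 Pa = 407.8 MPa
Total = 205.6 + 407.8 = 613.33 MPa
Pore pressure P_p = 1000 kg/m³ × 9.8 m/s² × 22640 m = 2.219×10^8 Pa = 221.9 MPa
Effective stress σ' = σ_v − P_p = 613.3 − 221.9 = 391.46 MPa = 3863.4 atm

3900 atm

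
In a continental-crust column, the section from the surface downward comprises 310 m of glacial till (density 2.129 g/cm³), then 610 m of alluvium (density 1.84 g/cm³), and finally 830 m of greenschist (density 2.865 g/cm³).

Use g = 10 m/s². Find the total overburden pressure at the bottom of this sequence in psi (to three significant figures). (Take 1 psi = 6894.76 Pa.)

glacial till: 2129 kg/m³ × 10 m/s² × 310 m = 6.600×10^6 Pa = 957.2 psi
alluvium: 1840 kg/m³ × 10 m/s² × 610 m = 1.122×10^7 Pa = 1628 psi
greenschist: 2865 kg/m³ × 10 m/s² × 830 m = 2.378×10^7 Pa = 3449 psi
Total = 957.2 + 1628 + 3449 = 6034.1 psi

6030 psi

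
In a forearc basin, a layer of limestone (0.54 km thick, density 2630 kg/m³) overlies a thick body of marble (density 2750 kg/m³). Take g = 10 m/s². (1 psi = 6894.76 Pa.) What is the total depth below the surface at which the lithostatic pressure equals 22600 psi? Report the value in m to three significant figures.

5690 m

Pressure at base of upper layers: 2630×10×540 = 1.420×10^7 Pa = 2060 psi
Remaining pressure to be supplied by marble: 1.558×10^8 − 1.420×10^7 = 1.416×10^8 Pa
Additional depth in marble = 1.416×10^8 Pa / (2750 kg/m³ × 10 m/s²) = 5149.8 m
Total depth = 540 m + 5149.8 m = 5689.8 m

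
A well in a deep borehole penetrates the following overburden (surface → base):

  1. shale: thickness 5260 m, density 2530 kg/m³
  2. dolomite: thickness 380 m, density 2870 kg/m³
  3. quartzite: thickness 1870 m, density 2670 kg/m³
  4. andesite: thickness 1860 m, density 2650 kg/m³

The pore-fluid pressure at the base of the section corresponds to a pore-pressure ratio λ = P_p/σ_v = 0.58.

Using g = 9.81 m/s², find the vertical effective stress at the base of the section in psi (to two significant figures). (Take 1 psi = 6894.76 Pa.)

15000 psi

Overburden (lithostatic) stress σ_v:
shale: 2530 kg/m³ × 9.81 m/s² × 5260 m = 1.305×10^8 Pa = 130.5 MPa
dolomite: 2870 kg/m³ × 9.81 m/s² × 380 m = 1.070×10^7 Pa = 10.70 MPa
quartzite: 2670 kg/m³ × 9.81 m/s² × 1870 m = 4.898×10^7 Pa = 48.98 MPa
andesite: 2650 kg/m³ × 9.81 m/s² × 1860 m = 4.835×10^7 Pa = 48.35 MPa
Total = 130.5 + 10.70 + 48.98 + 48.35 = 238.58 MPa
Pore pressure P_p = λ·σ_v = 0.58 × 238.6 MPa = 138.4 MPa
Effective stress σ' = σ_v − P_p = 238.6 − 138.4 = 100.20 MPa = 14533 psi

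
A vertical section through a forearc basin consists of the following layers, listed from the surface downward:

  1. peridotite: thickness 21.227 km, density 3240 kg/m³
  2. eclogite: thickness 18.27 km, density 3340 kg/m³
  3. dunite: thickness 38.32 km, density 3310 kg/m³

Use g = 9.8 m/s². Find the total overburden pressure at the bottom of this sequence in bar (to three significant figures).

25200 bar

peridotite: 3240 kg/m³ × 9.8 m/s² × 21227 m = 6.740×10^8 Pa = 6740 bar
eclogite: 3340 kg/m³ × 9.8 m/s² × 18270 m = 5.980×10^8 Pa = 5980 bar
dunite: 3310 kg/m³ × 9.8 m/s² × 38320 m = 1.243×10^9 Pa = 12430 bar
Total = 6740 + 5980 + 12430 = 25150 bar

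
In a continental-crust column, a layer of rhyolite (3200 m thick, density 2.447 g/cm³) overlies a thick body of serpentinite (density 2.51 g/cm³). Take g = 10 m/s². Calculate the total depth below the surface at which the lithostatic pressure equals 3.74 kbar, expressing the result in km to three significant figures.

15.0 km

Pressure at base of upper layers: 2447×10×3200 = 7.830×10^7 Pa = 0.7830 kbar
Remaining pressure to be supplied by serpentinite: 3.740×10^8 − 7.830×10^7 = 2.957×10^8 Pa
Additional depth in serpentinite = 2.957×10^8 Pa / (2510 kg/m³ × 10 m/s²) = 11781 m
Total depth = 3200 m + 11781 m = 14981 m
= 14.981 km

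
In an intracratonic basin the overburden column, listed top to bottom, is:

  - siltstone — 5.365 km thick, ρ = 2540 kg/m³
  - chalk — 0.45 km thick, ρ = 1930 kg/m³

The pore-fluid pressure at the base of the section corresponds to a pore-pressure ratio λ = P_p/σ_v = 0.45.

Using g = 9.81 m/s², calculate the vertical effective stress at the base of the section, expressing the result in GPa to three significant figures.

0.0782 GPa

Overburden (lithostatic) stress σ_v:
siltstone: 2540 kg/m³ × 9.81 m/s² × 5365 m = 1.337×10^8 Pa = 133.7 MPa
chalk: 1930 kg/m³ × 9.81 m/s² × 450 m = 8.520×10^6 Pa = 8.520 MPa
Total = 133.7 + 8.520 = 142.20 MPa
Pore pressure P_p = λ·σ_v = 0.45 × 142.2 MPa = 63.99 MPa
Effective stress σ' = σ_v − P_p = 142.2 − 63.99 = 78.211 MPa = 0.078211 GPa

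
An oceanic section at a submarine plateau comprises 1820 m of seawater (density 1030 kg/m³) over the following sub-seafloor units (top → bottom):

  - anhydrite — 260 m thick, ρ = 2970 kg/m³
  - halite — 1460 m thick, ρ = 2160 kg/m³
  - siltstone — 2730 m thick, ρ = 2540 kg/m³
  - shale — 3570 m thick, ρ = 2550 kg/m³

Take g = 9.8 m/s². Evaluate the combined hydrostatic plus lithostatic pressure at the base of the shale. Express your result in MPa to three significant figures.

214 MPa

seawater: 1030 kg/m³ × 9.8 m/s² × 1820 m = 1.837×10^7 Pa = 18.37 MPa
anhydrite: 2970 kg/m³ × 9.8 m/s² × 260 m = 7.568×10^6 Pa = 7.568 MPa
halite: 2160 kg/m³ × 9.8 m/s² × 1460 m = 3.091×10^7 Pa = 30.91 MPa
siltstone: 2540 kg/m³ × 9.8 m/s² × 2730 m = 6.796×10^7 Pa = 67.96 MPa
shale: 2550 kg/m³ × 9.8 m/s² × 3570 m = 8.921×10^7 Pa = 89.21 MPa
Total = 18.37 + 7.568 + 30.91 + 67.96 + 89.21 = 214.01 MPa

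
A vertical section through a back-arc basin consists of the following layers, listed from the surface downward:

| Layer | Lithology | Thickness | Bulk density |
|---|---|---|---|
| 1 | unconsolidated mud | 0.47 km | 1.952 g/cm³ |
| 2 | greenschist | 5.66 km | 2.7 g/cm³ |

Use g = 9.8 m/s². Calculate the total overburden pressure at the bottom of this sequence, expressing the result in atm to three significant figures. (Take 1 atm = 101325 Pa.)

unconsolidated mud: 1952 kg/m³ × 9.8 m/s² × 470 m = 8.991×10^6 Pa = 88.73 atm
greenschist: 2700 kg/m³ × 9.8 m/s² × 5660 m = 1.498×10^8 Pa = 1478 atm
Total = 88.73 + 1478 = 1566.8 atm

1570 atm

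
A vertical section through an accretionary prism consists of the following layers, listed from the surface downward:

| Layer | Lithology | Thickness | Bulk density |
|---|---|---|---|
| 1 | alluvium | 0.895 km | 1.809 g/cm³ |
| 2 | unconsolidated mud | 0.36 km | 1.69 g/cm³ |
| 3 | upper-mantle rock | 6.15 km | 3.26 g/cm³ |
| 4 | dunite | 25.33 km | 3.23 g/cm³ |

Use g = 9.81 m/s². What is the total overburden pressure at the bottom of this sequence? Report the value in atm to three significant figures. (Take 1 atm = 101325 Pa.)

10100 atm

alluvium: 1809 kg/m³ × 9.81 m/s² × 895 m = 1.588×10^7 Pa = 156.8 atm
unconsolidated mud: 1690 kg/m³ × 9.81 m/s² × 360 m = 5.968×10^6 Pa = 58.90 atm
upper-mantle rock: 3260 kg/m³ × 9.81 m/s² × 6150 m = 1.967×10^8 Pa = 1941 atm
dunite: 3230 kg/m³ × 9.81 m/s² × 25330 m = 8.026×10^8 Pa = 7921 atm
Total = 156.8 + 58.90 + 1941 + 7921 = 10078 atm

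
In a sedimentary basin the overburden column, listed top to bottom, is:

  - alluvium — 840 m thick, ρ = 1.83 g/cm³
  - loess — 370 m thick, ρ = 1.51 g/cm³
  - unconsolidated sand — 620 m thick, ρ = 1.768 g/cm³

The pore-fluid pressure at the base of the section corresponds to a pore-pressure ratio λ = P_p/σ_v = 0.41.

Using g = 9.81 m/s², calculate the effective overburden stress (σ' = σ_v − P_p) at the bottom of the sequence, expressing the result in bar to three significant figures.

185 bar

Overburden (lithostatic) stress σ_v:
alluvium: 1830 kg/m³ × 9.81 m/s² × 840 m = 1.508×10^7 Pa = 15.08 MPa
loess: 1510 kg/m³ × 9.81 m/s² × 370 m = 5.481×10^6 Pa = 5.481 MPa
unconsolidated sand: 1768 kg/m³ × 9.81 m/s² × 620 m = 1.075×10^7 Pa = 10.75 MPa
Total = 15.08 + 5.481 + 10.75 = 31.314 MPa
Pore pressure P_p = λ·σ_v = 0.41 × 31.31 MPa = 12.84 MPa
Effective stress σ' = σ_v − P_p = 31.31 − 12.84 = 18.475 MPa = 184.75 bar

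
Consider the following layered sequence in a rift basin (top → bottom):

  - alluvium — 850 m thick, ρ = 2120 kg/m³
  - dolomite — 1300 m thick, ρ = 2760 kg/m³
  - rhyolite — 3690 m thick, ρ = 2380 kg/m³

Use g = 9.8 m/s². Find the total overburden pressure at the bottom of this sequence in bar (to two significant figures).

alluvium: 2120 kg/m³ × 9.8 m/s² × 850 m = 1.766×10^7 Pa = 176.6 bar
dolomite: 2760 kg/m³ × 9.8 m/s² × 1300 m = 3.516×10^7 Pa = 351.6 bar
rhyolite: 2380 kg/m³ × 9.8 m/s² × 3690 m = 8.607×10^7 Pa = 860.7 bar
Total = 176.6 + 351.6 + 860.7 = 1388.9 bar

1400 bar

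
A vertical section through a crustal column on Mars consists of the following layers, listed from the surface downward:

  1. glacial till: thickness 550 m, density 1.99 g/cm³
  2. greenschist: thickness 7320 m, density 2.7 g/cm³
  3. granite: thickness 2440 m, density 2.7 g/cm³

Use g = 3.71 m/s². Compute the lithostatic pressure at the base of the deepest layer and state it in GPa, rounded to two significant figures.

glacial till: 1990 kg/m³ × 3.71 m/s² × 550 m = 4.061×10^6 Pa = 4.061×10^-3 GPa
greenschist: 2700 kg/m³ × 3.71 m/s² × 7320 m = 7.332×10^7 Pa = 0.07332 GPa
granite: 2700 kg/m³ × 3.71 m/s² × 2440 m = 2.444×10^7 Pa = 0.02444 GPa
Total = 4.061×10^-3 + 0.07332 + 0.02444 = 0.10183 GPa

0.10 GPa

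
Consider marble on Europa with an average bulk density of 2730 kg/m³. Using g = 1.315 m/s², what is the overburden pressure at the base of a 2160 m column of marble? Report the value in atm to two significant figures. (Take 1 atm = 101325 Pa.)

marble: 2730 kg/m³ × 1.315 m/s² × 2160 m = 7.754×10^6 Pa = 76.53 atm

77 atm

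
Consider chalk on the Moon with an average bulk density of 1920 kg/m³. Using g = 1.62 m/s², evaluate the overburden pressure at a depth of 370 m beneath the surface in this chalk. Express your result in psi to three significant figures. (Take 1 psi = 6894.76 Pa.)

chalk: 1920 kg/m³ × 1.62 m/s² × 370 m = 1.151×10^6 Pa = 166.9 psi

167 psi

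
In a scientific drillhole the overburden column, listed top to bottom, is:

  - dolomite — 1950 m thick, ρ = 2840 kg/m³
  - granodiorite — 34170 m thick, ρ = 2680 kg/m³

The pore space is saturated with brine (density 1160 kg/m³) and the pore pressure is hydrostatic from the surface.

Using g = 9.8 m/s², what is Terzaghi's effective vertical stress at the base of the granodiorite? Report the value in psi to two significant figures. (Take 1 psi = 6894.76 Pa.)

Overburden (lithostatic) stress σ_v:
dolomite: 2840 kg/m³ × 9.8 m/s² × 1950 m = 5.427×10^7 Pa = 54.27 MPa
granodiorite: 2680 kg/m³ × 9.8 m/s² × 34170 m = 8.974×10^8 Pa = 897.4 MPa
Total = 54.27 + 897.4 = 951.71 MPa
Pore pressure P_p = 1160 kg/m³ × 9.8 m/s² × 36120 m = 4.106×10^8 Pa = 410.6 MPa
Effective stress σ' = σ_v − P_p = 951.7 − 410.6 = 541.10 MPa = 78480 psi

78000 psi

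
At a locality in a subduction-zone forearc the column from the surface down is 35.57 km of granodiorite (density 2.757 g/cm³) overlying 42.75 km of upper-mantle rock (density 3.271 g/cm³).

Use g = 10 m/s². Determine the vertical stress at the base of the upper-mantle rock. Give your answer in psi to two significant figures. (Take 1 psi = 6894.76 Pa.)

350000 psi

granodiorite: 2757 kg/m³ × 10 m/s² × 35570 m = 9.807×10^8 Pa = 1.422×10^5 psi
upper-mantle rock: 3271 kg/m³ × 10 m/s² × 42750 m = 1.398×10^9 Pa = 2.028×10^5 psi
Total = 1.422×10^5 + 2.028×10^5 = 3.4505×10^5 psi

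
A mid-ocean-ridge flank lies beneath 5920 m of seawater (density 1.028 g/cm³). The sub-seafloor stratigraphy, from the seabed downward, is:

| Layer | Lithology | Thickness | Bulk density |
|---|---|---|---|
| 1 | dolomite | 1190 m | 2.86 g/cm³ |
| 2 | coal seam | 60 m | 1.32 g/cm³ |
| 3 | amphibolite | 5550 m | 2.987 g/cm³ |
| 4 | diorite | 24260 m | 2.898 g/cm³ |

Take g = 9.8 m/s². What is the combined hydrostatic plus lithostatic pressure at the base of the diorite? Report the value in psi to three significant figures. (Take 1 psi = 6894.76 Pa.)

137000 psi

seawater: 1028 kg/m³ × 9.8 m/s² × 5920 m = 5.964×10^7 Pa = 8650 psi
dolomite: 2860 kg/m³ × 9.8 m/s² × 1190 m = 3.335×10^7 Pa = 4837 psi
coal seam: 1320 kg/m³ × 9.8 m/s² × 60 m = 7.762×10^5 Pa = 112.6 psi
amphibolite: 2987 kg/m³ × 9.8 m/s² × 5550 m = 1.625×10^8 Pa = 23563 psi
diorite: 2898 kg/m³ × 9.8 m/s² × 24260 m = 6.890×10^8 Pa = 99930 psi
Total = 8650 + 4837 + 112.6 + 23563 + 99930 = 1.3709×10^5 psi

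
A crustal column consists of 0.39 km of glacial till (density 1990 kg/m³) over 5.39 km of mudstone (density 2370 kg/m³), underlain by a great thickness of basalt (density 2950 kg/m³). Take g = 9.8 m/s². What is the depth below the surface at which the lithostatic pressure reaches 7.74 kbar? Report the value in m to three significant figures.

Pressure at base of upper layers: 1990×9.8×390 + 2370×9.8×5390 = 1.328×10^8 Pa = 1.328 kbar
Remaining pressure to be supplied by basalt: 7.740×10^8 − 1.328×10^8 = 6.412×10^8 Pa
Additional depth in basalt = 6.412×10^8 Pa / (2950 kg/m³ × 9.8 m/s²) = 22179 m
Total depth = 5780 m + 22179 m = 27959 m

28000 m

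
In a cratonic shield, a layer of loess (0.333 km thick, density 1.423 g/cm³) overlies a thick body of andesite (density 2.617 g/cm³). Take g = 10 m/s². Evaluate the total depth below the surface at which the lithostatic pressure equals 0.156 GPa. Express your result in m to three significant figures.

6110 m

Pressure at base of upper layers: 1423×10×333 = 4.739×10^6 Pa = 4.739×10^-3 GPa
Remaining pressure to be supplied by andesite: 1.560×10^8 − 4.739×10^6 = 1.513×10^8 Pa
Additional depth in andesite = 1.513×10^8 Pa / (2617 kg/m³ × 10 m/s²) = 5780.0 m
Total depth = 333 m + 5780.0 m = 6113.0 m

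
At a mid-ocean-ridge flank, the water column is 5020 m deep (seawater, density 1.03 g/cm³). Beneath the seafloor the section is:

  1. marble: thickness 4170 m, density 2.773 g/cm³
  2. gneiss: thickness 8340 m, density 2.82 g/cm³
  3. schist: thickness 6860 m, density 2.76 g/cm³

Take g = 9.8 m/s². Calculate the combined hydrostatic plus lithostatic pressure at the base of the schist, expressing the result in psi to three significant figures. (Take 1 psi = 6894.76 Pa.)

84100 psi

seawater: 1030 kg/m³ × 9.8 m/s² × 5020 m = 5.067×10^7 Pa = 7349 psi
marble: 2773 kg/m³ × 9.8 m/s² × 4170 m = 1.133×10^8 Pa = 16436 psi
gneiss: 2820 kg/m³ × 9.8 m/s² × 8340 m = 2.305×10^8 Pa = 33429 psi
schist: 2760 kg/m³ × 9.8 m/s² × 6860 m = 1.855×10^8 Pa = 26912 psi
Total = 7349 + 16436 + 33429 + 26912 = 84126 psi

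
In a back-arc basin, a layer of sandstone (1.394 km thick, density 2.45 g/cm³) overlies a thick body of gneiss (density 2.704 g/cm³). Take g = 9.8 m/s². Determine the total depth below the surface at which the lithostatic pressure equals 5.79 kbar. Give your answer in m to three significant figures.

Pressure at base of upper layers: 2450×9.8×1394 = 3.347×10^7 Pa = 0.3347 kbar
Remaining pressure to be supplied by gneiss: 5.790×10^8 − 3.347×10^7 = 5.455×10^8 Pa
Additional depth in gneiss = 5.455×10^8 Pa / (2704 kg/m³ × 9.8 m/s²) = 20587 m
Total depth = 1394 m + 20587 m = 21981 m

22000 m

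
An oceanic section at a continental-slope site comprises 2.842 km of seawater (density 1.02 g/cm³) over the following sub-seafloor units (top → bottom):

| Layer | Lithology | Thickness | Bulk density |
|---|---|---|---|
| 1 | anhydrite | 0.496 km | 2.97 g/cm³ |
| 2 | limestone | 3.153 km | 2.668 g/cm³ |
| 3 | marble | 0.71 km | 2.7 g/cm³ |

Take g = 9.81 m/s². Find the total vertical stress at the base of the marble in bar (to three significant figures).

seawater: 1020 kg/m³ × 9.81 m/s² × 2842 m = 2.844×10^7 Pa = 284.4 bar
anhydrite: 2970 kg/m³ × 9.81 m/s² × 496 m = 1.445×10^7 Pa = 144.5 bar
limestone: 2668 kg/m³ × 9.81 m/s² × 3153 m = 8.252×10^7 Pa = 825.2 bar
marble: 2700 kg/m³ × 9.81 m/s² × 710 m = 1.881×10^7 Pa = 188.1 bar
Total = 284.4 + 144.5 + 825.2 + 188.1 = 1442.2 bar

1440 bar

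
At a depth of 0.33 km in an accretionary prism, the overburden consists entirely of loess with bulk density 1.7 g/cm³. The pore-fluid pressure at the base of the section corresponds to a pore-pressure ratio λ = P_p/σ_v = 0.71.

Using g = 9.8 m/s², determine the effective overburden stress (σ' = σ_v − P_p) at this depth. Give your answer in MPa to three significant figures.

1.59 MPa

Overburden (lithostatic) stress σ_v:
loess: 1700 kg/m³ × 9.8 m/s² × 330 m = 5.498×10^6 Pa = 5.498 MPa
Pore pressure P_p = λ·σ_v = 0.71 × 5.498 MPa = 3.903 MPa
Effective stress σ' = σ_v − P_p = 5.498 − 3.903 = 1.5944 MPa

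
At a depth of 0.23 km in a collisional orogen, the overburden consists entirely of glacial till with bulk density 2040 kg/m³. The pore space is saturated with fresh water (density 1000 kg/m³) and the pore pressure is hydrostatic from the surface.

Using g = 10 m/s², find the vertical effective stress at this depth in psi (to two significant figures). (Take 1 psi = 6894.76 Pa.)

350 psi

Overburden (lithostatic) stress σ_v:
glacial till: 2040 kg/m³ × 10 m/s² × 230 m = 4.692×10^6 Pa = 4.692 MPa
Pore pressure P_p = 1000 kg/m³ × 10 m/s² × 230 m = 2.300×10^6 Pa = 2.300 MPa
Effective stress σ' = σ_v − P_p = 4.692 − 2.300 = 2.3920 MPa = 346.93 psi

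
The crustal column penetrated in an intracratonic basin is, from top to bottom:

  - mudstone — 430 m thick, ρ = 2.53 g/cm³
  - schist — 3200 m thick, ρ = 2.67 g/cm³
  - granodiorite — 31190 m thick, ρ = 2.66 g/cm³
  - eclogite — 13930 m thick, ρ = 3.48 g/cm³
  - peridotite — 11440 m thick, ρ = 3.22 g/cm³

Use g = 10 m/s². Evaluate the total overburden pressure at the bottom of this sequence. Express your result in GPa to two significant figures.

1.8 GPa

mudstone: 2530 kg/m³ × 10 m/s² × 430 m = 1.088×10^7 Pa = 0.01088 GPa
schist: 2670 kg/m³ × 10 m/s² × 3200 m = 8.544×10^7 Pa = 0.08544 GPa
granodiorite: 2660 kg/m³ × 10 m/s² × 31190 m = 8.297×10^8 Pa = 0.8297 GPa
eclogite: 3480 kg/m³ × 10 m/s² × 13930 m = 4.848×10^8 Pa = 0.4848 GPa
peridotite: 3220 kg/m³ × 10 m/s² × 11440 m = 3.684×10^8 Pa = 0.3684 GPa
Total = 0.01088 + 0.08544 + 0.8297 + 0.4848 + 0.3684 = 1.7791 GPa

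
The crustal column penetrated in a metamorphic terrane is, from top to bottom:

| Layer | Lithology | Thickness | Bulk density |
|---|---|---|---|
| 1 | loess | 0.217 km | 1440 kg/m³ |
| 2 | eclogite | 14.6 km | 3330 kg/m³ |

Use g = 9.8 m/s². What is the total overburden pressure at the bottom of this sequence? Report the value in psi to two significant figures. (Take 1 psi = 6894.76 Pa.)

loess: 1440 kg/m³ × 9.8 m/s² × 217 m = 3.062×10^6 Pa = 444.1 psi
eclogite: 3330 kg/m³ × 9.8 m/s² × 14600 m = 4.765×10^8 Pa = 69104 psi
Total = 444.1 + 69104 = 69548 psi

70000 psi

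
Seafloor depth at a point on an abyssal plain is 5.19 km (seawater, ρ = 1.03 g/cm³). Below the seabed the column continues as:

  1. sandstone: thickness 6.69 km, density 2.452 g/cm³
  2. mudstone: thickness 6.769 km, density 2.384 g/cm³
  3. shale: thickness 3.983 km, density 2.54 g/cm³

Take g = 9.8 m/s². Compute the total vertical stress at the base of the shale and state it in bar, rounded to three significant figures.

seawater: 1030 kg/m³ × 9.8 m/s² × 5190 m = 5.239×10^7 Pa = 523.9 bar
sandstone: 2452 kg/m³ × 9.8 m/s² × 6690 m = 1.608×10^8 Pa = 1608 bar
mudstone: 2384 kg/m³ × 9.8 m/s² × 6769 m = 1.581×10^8 Pa = 1581 bar
shale: 2540 kg/m³ × 9.8 m/s² × 3983 m = 9.914×10^7 Pa = 991.4 bar
Total = 523.9 + 1608 + 1581 + 991.4 = 4704.4 bar

4700 bar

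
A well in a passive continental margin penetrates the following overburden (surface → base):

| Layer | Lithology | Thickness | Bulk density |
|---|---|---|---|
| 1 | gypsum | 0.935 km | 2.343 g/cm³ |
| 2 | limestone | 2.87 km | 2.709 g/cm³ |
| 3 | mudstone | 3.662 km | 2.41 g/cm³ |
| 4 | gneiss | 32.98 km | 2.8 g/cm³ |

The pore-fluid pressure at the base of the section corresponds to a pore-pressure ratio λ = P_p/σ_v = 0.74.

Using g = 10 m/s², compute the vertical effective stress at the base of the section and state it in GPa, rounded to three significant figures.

Overburden (lithostatic) stress σ_v:
gypsum: 2343 kg/m³ × 10 m/s² × 935 m = 2.191×10^7 Pa = 21.91 MPa
limestone: 2709 kg/m³ × 10 m/s² × 2870 m = 7.775×10^7 Pa = 77.75 MPa
mudstone: 2410 kg/m³ × 10 m/s² × 3662 m = 8.825×10^7 Pa = 88.25 MPa
gneiss: 2800 kg/m³ × 10 m/s² × 32980 m = 9.234×10^8 Pa = 923.4 MPa
Total = 21.91 + 77.75 + 88.25 + 923.4 = 1111.3 MPa
Pore pressure P_p = λ·σ_v = 0.74 × 1111 MPa = 822.4 MPa
Effective stress σ' = σ_v − P_p = 1111 − 822.4 = 288.95 MPa = 0.28895 GPa

0.289 GPa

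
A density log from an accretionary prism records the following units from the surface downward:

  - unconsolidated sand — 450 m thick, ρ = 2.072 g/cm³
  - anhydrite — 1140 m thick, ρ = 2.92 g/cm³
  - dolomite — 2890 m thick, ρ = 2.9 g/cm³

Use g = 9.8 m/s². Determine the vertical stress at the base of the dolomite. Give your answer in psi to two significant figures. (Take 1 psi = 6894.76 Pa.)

unconsolidated sand: 2072 kg/m³ × 9.8 m/s² × 450 m = 9.138×10^6 Pa = 1325 psi
anhydrite: 2920 kg/m³ × 9.8 m/s² × 1140 m = 3.262×10^7 Pa = 4731 psi
dolomite: 2900 kg/m³ × 9.8 m/s² × 2890 m = 8.213×10^7 Pa = 11913 psi
Total = 1325 + 4731 + 11913 = 17969 psi

18000 psi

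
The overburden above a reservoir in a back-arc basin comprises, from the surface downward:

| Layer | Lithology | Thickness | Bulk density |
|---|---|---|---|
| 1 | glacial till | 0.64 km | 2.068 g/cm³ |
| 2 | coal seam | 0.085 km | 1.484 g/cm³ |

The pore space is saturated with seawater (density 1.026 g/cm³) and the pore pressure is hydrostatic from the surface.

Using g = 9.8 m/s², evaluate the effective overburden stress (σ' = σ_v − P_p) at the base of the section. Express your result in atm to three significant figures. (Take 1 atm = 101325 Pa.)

68.3 atm

Overburden (lithostatic) stress σ_v:
glacial till: 2068 kg/m³ × 9.8 m/s² × 640 m = 1.297×10^7 Pa = 12.97 MPa
coal seam: 1484 kg/m³ × 9.8 m/s² × 85 m = 1.236×10^6 Pa = 1.236 MPa
Total = 12.97 + 1.236 = 14.207 MPa
Pore pressure P_p = 1026 kg/m³ × 9.8 m/s² × 725 m = 7.290×10^6 Pa = 7.290 MPa
Effective stress σ' = σ_v − P_p = 14.21 − 7.290 = 6.9169 MPa = 68.265 atm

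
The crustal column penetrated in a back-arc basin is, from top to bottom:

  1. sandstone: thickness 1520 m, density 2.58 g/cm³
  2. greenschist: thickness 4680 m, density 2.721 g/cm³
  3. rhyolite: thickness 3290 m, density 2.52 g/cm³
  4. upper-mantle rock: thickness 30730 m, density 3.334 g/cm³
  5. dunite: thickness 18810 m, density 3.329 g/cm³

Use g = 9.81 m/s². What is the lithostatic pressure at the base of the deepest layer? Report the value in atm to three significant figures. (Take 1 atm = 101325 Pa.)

18400 atm

sandstone: 2580 kg/m³ × 9.81 m/s² × 1520 m = 3.847×10^7 Pa = 379.7 atm
greenschist: 2721 kg/m³ × 9.81 m/s² × 4680 m = 1.249×10^8 Pa = 1233 atm
rhyolite: 2520 kg/m³ × 9.81 m/s² × 3290 m = 8.133×10^7 Pa = 802.7 atm
upper-mantle rock: 3334 kg/m³ × 9.81 m/s² × 30730 m = 1.005×10^9 Pa = 9919 atm
dunite: 3329 kg/m³ × 9.81 m/s² × 18810 m = 6.143×10^8 Pa = 6063 atm
Total = 379.7 + 1233 + 802.7 + 9919 + 6063 = 18397 atm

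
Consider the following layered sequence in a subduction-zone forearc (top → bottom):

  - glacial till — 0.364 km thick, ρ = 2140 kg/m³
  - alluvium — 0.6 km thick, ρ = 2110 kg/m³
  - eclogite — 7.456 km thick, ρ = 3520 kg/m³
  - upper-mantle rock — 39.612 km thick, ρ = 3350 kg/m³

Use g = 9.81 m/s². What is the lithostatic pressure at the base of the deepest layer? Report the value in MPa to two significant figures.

glacial till: 2140 kg/m³ × 9.81 m/s² × 364 m = 7.642×10^6 Pa = 7.642 MPa
alluvium: 2110 kg/m³ × 9.81 m/s² × 600 m = 1.242×10^7 Pa = 12.42 MPa
eclogite: 3520 kg/m³ × 9.81 m/s² × 7456 m = 2.575×10^8 Pa = 257.5 MPa
upper-mantle rock: 3350 kg/m³ × 9.81 m/s² × 39612 m = 1.302×10^9 Pa = 1302 MPa
Total = 7.642 + 12.42 + 257.5 + 1302 = 1579.3 MPa

1600 MPa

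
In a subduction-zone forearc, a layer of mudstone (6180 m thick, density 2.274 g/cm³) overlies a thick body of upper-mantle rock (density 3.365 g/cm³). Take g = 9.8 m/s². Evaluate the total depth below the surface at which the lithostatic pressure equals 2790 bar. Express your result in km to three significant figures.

10.5 km

Pressure at base of upper layers: 2274×9.8×6180 = 1.377×10^8 Pa = 1377 bar
Remaining pressure to be supplied by upper-mantle rock: 2.790×10^8 − 1.377×10^8 = 1.413×10^8 Pa
Additional depth in upper-mantle rock = 1.413×10^8 Pa / (3365 kg/m³ × 9.8 m/s²) = 4284.1 m
Total depth = 6180 m + 4284.1 m = 10464 m
= 10.464 km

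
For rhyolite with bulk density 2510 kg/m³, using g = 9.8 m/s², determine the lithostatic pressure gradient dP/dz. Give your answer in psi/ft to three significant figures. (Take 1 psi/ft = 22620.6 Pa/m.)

dP/dz = ρg = 2510 kg/m³ × 9.8 m/s² = 24598 Pa/m
= 24598 Pa/m × (1 psi/ft / 22621 Pa/m) = 1.0874 psi/ft

1.09 psi/ft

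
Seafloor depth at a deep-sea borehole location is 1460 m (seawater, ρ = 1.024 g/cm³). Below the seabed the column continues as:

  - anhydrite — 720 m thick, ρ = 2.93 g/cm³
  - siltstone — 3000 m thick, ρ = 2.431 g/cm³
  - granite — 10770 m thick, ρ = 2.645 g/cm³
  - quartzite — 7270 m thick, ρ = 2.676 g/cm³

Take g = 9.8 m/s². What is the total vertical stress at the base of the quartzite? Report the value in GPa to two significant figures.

seawater: 1024 kg/m³ × 9.8 m/s² × 1460 m = 1.465×10^7 Pa = 0.01465 GPa
anhydrite: 2930 kg/m³ × 9.8 m/s² × 720 m = 2.067×10^7 Pa = 0.02067 GPa
siltstone: 2431 kg/m³ × 9.8 m/s² × 3000 m = 7.147×10^7 Pa = 0.07147 GPa
granite: 2645 kg/m³ × 9.8 m/s² × 10770 m = 2.792×10^8 Pa = 0.2792 GPa
quartzite: 2676 kg/m³ × 9.8 m/s² × 7270 m = 1.907×10^8 Pa = 0.1907 GPa
Total = 0.01465 + 0.02067 + 0.07147 + 0.2792 + 0.1907 = 0.57662 GPa

0.58 GPa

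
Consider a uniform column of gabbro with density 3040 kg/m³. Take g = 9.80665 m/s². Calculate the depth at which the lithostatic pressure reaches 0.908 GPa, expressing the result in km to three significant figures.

h = P/(ρg) = 0.908 GPa / (3040 kg/m³ × 9.80665 m/s²) = 9.080×10^8 Pa / 29812 Pa/m = 30457 m
= 30.457 km

30.5 km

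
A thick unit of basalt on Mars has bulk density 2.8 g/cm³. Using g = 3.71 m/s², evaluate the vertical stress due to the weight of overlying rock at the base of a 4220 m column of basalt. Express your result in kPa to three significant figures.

43800 kPa

basalt: 2800 kg/m³ × 3.71 m/s² × 4220 m = 4.384×10^7 Pa = 43837 kPa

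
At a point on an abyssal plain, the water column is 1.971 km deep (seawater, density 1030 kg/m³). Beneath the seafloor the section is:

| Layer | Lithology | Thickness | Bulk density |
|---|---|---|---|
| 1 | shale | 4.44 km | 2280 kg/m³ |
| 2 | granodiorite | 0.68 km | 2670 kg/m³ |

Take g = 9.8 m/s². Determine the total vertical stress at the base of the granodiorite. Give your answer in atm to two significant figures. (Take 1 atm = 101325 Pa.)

seawater: 1030 kg/m³ × 9.8 m/s² × 1971 m = 1.990×10^7 Pa = 196.4 atm
shale: 2280 kg/m³ × 9.8 m/s² × 4440 m = 9.921×10^7 Pa = 979.1 atm
granodiorite: 2670 kg/m³ × 9.8 m/s² × 680 m = 1.779×10^7 Pa = 175.6 atm
Total = 196.4 + 979.1 + 175.6 = 1351.1 atm

1400 atm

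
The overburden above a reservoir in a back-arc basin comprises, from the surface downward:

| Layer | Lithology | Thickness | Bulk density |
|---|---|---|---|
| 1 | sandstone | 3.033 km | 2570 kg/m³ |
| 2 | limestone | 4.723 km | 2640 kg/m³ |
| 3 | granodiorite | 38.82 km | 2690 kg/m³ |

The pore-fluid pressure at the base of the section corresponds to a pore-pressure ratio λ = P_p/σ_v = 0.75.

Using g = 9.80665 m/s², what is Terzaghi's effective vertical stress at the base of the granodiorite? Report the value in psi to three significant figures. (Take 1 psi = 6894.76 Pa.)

44300 psi

Overburden (lithostatic) stress σ_v:
sandstone: 2570 kg/m³ × 9.80665 m/s² × 3033 m = 7.644×10^7 Pa = 76.44 MPa
limestone: 2640 kg/m³ × 9.80665 m/s² × 4723 m = 1.223×10^8 Pa = 122.3 MPa
granodiorite: 2690 kg/m³ × 9.80665 m/s² × 38820 m = 1.024×10^9 Pa = 1024 MPa
Total = 76.44 + 122.3 + 1024 = 1222.8 MPa
Pore pressure P_p = λ·σ_v = 0.75 × 1223 MPa = 917.1 MPa
Effective stress σ' = σ_v − P_p = 1223 − 917.1 = 305.70 MPa = 44337 psi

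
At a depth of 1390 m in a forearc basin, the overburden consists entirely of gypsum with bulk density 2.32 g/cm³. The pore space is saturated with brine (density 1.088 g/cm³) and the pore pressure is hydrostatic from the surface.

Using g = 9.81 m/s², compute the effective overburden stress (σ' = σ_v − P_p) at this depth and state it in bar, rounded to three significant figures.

Overburden (lithostatic) stress σ_v:
gypsum: 2320 kg/m³ × 9.81 m/s² × 1390 m = 3.164×10^7 Pa = 31.64 MPa
Pore pressure P_p = 1088 kg/m³ × 9.81 m/s² × 1390 m = 1.484×10^7 Pa = 14.84 MPa
Effective stress σ' = σ_v − P_p = 31.64 − 14.84 = 16.799 MPa = 167.99 bar

168 bar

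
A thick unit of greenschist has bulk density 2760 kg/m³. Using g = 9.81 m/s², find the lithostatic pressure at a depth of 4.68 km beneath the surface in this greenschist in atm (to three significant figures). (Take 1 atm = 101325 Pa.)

1250 atm

greenschist: 2760 kg/m³ × 9.81 m/s² × 4680 m = 1.267×10^8 Pa = 1251 atm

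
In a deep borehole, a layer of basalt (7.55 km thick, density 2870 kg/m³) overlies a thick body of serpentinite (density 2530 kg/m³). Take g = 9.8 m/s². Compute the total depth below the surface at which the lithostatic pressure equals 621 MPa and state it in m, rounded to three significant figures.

Pressure at base of upper layers: 2870×9.8×7550 = 2.124×10^8 Pa = 212.4 MPa
Remaining pressure to be supplied by serpentinite: 6.210×10^8 − 2.124×10^8 = 4.086×10^8 Pa
Additional depth in serpentinite = 4.086×10^8 Pa / (2530 kg/m³ × 9.8 m/s²) = 16482 m
Total depth = 7550 m + 16482 m = 24032 m

24000 m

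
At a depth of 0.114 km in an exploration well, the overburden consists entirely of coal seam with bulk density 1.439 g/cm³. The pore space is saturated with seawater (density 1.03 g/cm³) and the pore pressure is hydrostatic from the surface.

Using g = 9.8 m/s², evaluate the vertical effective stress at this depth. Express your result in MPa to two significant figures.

0.46 MPa

Overburden (lithostatic) stress σ_v:
coal seam: 1439 kg/m³ × 9.8 m/s² × 114 m = 1.608×10^6 Pa = 1.608 MPa
Pore pressure P_p = 1030 kg/m³ × 9.8 m/s² × 114 m = 1.151×10^6 Pa = 1.151 MPa
Effective stress σ' = σ_v − P_p = 1.608 − 1.151 = 0.45693 MPa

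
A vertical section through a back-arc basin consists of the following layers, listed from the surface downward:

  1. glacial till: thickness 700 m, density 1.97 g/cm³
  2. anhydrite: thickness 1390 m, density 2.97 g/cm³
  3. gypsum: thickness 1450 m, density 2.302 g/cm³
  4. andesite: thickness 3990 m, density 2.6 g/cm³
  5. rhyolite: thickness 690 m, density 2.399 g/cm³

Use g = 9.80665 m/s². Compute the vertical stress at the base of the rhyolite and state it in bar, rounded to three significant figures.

glacial till: 1970 kg/m³ × 9.80665 m/s² × 700 m = 1.352×10^7 Pa = 135.2 bar
anhydrite: 2970 kg/m³ × 9.80665 m/s² × 1390 m = 4.048×10^7 Pa = 404.8 bar
gypsum: 2302 kg/m³ × 9.80665 m/s² × 1450 m = 3.273×10^7 Pa = 327.3 bar
andesite: 2600 kg/m³ × 9.80665 m/s² × 3990 m = 1.017×10^8 Pa = 1017 bar
rhyolite: 2399 kg/m³ × 9.80665 m/s² × 690 m = 1.623×10^7 Pa = 162.3 bar
Total = 135.2 + 404.8 + 327.3 + 1017 + 162.3 = 2047.1 bar

2050 bar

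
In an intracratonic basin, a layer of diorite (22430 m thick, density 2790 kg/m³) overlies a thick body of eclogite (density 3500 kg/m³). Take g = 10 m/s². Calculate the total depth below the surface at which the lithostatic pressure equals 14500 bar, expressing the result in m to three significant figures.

46000 m

Pressure at base of upper layers: 2790×10×22430 = 6.258×10^8 Pa = 6258 bar
Remaining pressure to be supplied by eclogite: 1.450×10^9 − 6.258×10^8 = 8.242×10^8 Pa
Additional depth in eclogite = 8.242×10^8 Pa / (3500 kg/m³ × 10 m/s²) = 23549 m
Total depth = 22430 m + 23549 m = 45979 m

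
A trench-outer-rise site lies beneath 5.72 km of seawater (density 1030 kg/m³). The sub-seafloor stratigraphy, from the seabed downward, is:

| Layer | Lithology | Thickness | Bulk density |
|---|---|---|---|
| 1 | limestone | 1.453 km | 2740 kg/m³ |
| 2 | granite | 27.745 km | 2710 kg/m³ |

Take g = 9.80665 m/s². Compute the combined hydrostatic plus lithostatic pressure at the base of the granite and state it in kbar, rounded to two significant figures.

8.3 kbar

seawater: 1030 kg/m³ × 9.80665 m/s² × 5720 m = 5.778×10^7 Pa = 0.5778 kbar
limestone: 2740 kg/m³ × 9.80665 m/s² × 1453 m = 3.904×10^7 Pa = 0.3904 kbar
granite: 2710 kg/m³ × 9.80665 m/s² × 27745 m = 7.374×10^8 Pa = 7.374 kbar
Total = 0.5778 + 0.3904 + 7.374 = 8.3417 kbar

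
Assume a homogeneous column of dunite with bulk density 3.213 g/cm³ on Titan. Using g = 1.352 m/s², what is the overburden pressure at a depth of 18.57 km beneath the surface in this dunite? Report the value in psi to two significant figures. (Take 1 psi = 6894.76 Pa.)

12000 psi

dunite: 3213 kg/m³ × 1.352 m/s² × 18570 m = 8.067×10^7 Pa = 11700 psi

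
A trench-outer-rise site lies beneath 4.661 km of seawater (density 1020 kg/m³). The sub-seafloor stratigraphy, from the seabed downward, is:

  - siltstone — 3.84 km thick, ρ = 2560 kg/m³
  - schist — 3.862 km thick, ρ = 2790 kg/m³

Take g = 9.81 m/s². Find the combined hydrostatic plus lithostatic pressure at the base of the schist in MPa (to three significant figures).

seawater: 1020 kg/m³ × 9.81 m/s² × 4661 m = 4.664×10^7 Pa = 46.64 MPa
siltstone: 2560 kg/m³ × 9.81 m/s² × 3840 m = 9.644×10^7 Pa = 96.44 MPa
schist: 2790 kg/m³ × 9.81 m/s² × 3862 m = 1.057×10^8 Pa = 105.7 MPa
Total = 46.64 + 96.44 + 105.7 = 248.78 MPa

249 MPa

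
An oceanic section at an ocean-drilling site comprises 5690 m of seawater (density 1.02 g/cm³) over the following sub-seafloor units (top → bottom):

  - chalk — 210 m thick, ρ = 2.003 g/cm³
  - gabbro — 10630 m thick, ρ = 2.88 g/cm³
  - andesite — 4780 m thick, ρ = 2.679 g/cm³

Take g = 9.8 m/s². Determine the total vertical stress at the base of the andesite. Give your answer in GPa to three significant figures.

seawater: 1020 kg/m³ × 9.8 m/s² × 5690 m = 5.688×10^7 Pa = 0.05688 GPa
chalk: 2003 kg/m³ × 9.8 m/s² × 210 m = 4.122×10^6 Pa = 4.122×10^-3 GPa
gabbro: 2880 kg/m³ × 9.8 m/s² × 10630 m = 3.000×10^8 Pa = 0.3000 GPa
andesite: 2679 kg/m³ × 9.8 m/s² × 4780 m = 1.255×10^8 Pa = 0.1255 GPa
Total = 0.05688 + 4.122×10^-3 + 0.3000 + 0.1255 = 0.48652 GPa

0.487 GPa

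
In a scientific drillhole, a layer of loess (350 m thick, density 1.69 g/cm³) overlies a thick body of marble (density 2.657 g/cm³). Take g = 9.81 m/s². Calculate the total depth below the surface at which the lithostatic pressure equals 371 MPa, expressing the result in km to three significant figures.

14.4 km

Pressure at base of upper layers: 1690×9.81×350 = 5.803×10^6 Pa = 5.803 MPa
Remaining pressure to be supplied by marble: 3.710×10^8 − 5.803×10^6 = 3.652×10^8 Pa
Additional depth in marble = 3.652×10^8 Pa / (2657 kg/m³ × 9.81 m/s²) = 14011 m
Total depth = 350 m + 14011 m = 14361 m
= 14.361 km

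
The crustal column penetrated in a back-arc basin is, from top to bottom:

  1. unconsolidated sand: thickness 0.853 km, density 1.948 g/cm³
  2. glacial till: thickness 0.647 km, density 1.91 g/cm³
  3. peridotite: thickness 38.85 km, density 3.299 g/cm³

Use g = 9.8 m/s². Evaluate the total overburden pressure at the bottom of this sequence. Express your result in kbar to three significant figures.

12.8 kbar

unconsolidated sand: 1948 kg/m³ × 9.8 m/s² × 853 m = 1.628×10^7 Pa = 0.1628 kbar
glacial till: 1910 kg/m³ × 9.8 m/s² × 647 m = 1.211×10^7 Pa = 0.1211 kbar
peridotite: 3299 kg/m³ × 9.8 m/s² × 38850 m = 1.256×10^9 Pa = 12.56 kbar
Total = 0.1628 + 0.1211 + 12.56 = 12.844 kbar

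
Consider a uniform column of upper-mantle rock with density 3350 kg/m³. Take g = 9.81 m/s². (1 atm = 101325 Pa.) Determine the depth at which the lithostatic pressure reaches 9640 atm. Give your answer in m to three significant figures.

29700 m

h = P/(ρg) = 9640 atm / (3350 kg/m³ × 9.81 m/s²) = 9.768×10^8 Pa / 32864 Pa/m = 29722 m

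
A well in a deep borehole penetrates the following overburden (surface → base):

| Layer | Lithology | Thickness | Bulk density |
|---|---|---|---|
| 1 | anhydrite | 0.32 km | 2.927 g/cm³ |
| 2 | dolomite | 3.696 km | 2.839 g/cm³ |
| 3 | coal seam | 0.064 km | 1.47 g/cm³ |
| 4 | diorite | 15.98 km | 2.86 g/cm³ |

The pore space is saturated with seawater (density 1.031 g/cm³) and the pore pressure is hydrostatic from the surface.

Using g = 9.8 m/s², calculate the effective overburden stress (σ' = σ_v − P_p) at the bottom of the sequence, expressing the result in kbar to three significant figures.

3.58 kbar

Overburden (lithostatic) stress σ_v:
anhydrite: 2927 kg/m³ × 9.8 m/s² × 320 m = 9.179×10^6 Pa = 9.179 MPa
dolomite: 2839 kg/m³ × 9.8 m/s² × 3696 m = 1.028×10^8 Pa = 102.8 MPa
coal seam: 1470 kg/m³ × 9.8 m/s² × 64 m = 9.220×10^5 Pa = 0.9220 MPa
diorite: 2860 kg/m³ × 9.8 m/s² × 15980 m = 4.479×10^8 Pa = 447.9 MPa
Total = 9.179 + 102.8 + 0.9220 + 447.9 = 560.82 MPa
Pore pressure P_p = 1031 kg/m³ × 9.8 m/s² × 20060 m = 2.027×10^8 Pa = 202.7 MPa
Effective stress σ' = σ_v − P_p = 560.8 − 202.7 = 358.14 MPa = 3.5814 kbar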